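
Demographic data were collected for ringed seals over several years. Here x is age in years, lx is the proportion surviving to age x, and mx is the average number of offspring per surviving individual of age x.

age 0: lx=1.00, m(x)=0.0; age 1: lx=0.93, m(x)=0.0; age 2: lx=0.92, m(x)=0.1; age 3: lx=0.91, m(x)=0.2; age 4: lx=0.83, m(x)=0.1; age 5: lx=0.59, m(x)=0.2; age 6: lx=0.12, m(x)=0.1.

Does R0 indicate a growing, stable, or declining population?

R0 = Σ lx·mx = 0 + 0 + 0.092 + 0.182 + 0.083 + 0.118 + 0.012 = 0.487
R0 < 1, so the population is declining.

declining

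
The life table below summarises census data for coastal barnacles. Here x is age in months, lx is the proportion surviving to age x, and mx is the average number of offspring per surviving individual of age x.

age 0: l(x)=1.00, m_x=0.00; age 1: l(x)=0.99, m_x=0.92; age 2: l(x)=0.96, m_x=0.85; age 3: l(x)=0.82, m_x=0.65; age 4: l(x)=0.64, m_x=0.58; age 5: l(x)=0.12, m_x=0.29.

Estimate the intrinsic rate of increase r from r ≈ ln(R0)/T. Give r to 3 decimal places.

0.451

R0 = Σ lx·mx = 0 + 0.9108 + 0.816 + 0.533 + 0.3712 + 0.0348 = 2.6658
Σ x·lx·mx = 5.8006; T = 5.8006/2.6658 = 2.17593…
r ≈ ln(R0)/T = ln(2.6658)/2.17593… = 0.45061… → 0.451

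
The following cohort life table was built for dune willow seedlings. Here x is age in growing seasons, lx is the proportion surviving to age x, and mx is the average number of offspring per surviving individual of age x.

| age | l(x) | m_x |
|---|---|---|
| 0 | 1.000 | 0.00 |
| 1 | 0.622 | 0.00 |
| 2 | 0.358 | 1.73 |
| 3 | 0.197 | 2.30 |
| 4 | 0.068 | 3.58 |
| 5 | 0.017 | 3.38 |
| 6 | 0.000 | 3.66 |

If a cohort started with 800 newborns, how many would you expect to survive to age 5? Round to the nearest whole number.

14

Expected survivors = N0 · l_5 = 800 × 0.017 = 13.6 → 14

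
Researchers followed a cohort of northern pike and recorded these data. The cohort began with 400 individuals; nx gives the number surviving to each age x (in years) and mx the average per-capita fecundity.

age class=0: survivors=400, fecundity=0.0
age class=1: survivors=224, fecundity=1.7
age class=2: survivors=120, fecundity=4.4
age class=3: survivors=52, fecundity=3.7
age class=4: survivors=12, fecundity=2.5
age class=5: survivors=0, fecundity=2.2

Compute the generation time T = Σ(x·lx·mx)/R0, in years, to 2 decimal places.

1.89

lx = nx/n0 = nx/400: 1, 0.56, 0.3, 0.13, 0.03, 0
lx·mx: 0, 0.952, 1.32, 0.481, 0.075, 0 → R0 = 2.828
x·lx·mx: 0, 0.952, 2.64, 1.443, 0.3, 0 → Σ = 5.335
T = 5.335 / 2.828 = 1.886492… → 1.89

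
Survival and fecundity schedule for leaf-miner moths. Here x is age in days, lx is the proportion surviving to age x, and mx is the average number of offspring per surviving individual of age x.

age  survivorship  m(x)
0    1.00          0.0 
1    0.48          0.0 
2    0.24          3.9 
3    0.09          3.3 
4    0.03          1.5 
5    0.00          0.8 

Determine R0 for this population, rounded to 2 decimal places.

1.28

lx·mx by age: 0, 0, 0.936, 0.297, 0.045, 0
R0 = Σ lx·mx = 1.278 → 1.28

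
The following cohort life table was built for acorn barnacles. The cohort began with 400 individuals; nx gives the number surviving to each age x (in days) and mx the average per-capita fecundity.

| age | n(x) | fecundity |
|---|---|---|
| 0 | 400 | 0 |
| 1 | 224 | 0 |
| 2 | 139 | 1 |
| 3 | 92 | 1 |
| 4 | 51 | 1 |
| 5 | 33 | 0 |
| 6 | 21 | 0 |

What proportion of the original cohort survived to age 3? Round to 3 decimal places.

0.230

l_3 = n_3/n_0 = 92/400 = 0.23 → 0.230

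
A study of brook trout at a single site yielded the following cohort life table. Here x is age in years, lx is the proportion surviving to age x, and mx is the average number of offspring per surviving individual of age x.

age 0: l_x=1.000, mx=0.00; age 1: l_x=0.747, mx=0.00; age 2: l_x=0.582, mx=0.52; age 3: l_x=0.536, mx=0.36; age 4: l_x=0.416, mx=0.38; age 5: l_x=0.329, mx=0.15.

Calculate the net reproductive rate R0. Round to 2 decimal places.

lx·mx by age: 0, 0, 0.30264, 0.19296, 0.15808, 0.04935
R0 = Σ lx·mx = 0.70303 → 0.70

0.70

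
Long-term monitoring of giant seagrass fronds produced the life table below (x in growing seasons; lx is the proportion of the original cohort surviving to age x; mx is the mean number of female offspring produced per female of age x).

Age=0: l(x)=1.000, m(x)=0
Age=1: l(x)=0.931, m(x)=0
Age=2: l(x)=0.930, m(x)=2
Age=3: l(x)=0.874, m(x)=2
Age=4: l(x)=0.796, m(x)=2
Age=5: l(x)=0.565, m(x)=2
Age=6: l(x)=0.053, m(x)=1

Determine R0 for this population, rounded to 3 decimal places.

lx·mx by age: 0, 0, 1.86, 1.748, 1.592, 1.13, 0.053
R0 = Σ lx·mx = 6.383 → 6.383

6.383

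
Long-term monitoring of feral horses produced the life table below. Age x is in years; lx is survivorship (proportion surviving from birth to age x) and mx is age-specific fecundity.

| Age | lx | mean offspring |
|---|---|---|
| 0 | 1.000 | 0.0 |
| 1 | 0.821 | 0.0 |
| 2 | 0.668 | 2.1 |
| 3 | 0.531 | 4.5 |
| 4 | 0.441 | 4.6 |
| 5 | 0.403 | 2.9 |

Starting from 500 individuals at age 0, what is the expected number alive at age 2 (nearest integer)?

Expected survivors = N0 · l_2 = 500 × 0.668 = 334 → 334

334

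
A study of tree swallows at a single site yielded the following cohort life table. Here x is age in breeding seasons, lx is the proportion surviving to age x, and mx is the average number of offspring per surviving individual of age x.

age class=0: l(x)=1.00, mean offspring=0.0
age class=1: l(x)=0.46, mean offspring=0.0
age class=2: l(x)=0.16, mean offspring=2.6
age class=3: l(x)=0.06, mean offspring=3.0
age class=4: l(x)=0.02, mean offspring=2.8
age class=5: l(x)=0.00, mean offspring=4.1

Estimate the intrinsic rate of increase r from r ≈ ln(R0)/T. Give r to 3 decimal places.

-0.175

R0 = Σ lx·mx = 0 + 0 + 0.416 + 0.18 + 0.056 + 0 = 0.652
Σ x·lx·mx = 1.596; T = 1.596/0.652 = 2.44785…
r ≈ ln(R0)/T = ln(0.652)/2.44785… = -0.17473… → -0.175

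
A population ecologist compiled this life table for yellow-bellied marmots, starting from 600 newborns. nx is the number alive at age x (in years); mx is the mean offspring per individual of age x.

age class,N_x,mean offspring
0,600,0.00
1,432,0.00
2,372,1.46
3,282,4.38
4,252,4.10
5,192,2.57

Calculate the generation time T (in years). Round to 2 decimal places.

lx = nx/n0 = nx/600: 1, 0.72, 0.62, 0.47, 0.42, 0.32
lx·mx: 0, 0, 0.9052, 2.0586, 1.722, 0.8224 → R0 = 5.5082
x·lx·mx: 0, 0, 1.8104, 6.1758, 6.888, 4.112 → Σ = 18.9862
T = 18.9862 / 5.5082 = 3.446897… → 3.45

3.45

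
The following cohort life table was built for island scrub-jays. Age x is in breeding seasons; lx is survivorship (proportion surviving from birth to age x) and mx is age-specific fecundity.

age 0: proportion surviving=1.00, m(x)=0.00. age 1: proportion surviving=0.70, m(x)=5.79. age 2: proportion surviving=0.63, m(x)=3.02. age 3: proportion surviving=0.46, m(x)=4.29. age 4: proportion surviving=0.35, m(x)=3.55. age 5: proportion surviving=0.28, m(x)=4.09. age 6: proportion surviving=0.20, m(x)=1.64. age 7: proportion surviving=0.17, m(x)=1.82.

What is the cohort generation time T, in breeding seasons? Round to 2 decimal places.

2.61

lx·mx: 0, 4.053, 1.9026, 1.9734, 1.2425, 1.1452, 0.328, 0.3094 → R0 = 10.9541
x·lx·mx: 0, 4.053, 3.8052, 5.9202, 4.97, 5.726, 1.968, 2.1658 → Σ = 28.6082
T = 28.6082 / 10.9541 = 2.611643… → 2.61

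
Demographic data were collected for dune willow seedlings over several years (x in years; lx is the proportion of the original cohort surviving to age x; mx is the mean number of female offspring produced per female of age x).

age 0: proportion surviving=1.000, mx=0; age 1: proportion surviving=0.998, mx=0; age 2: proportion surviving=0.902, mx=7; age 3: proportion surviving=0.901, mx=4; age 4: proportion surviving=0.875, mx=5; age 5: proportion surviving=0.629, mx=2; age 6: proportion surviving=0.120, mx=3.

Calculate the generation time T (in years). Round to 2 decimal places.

lx·mx: 0, 0, 6.314, 3.604, 4.375, 1.258, 0.36 → R0 = 15.911
x·lx·mx: 0, 0, 12.628, 10.812, 17.5, 6.29, 2.16 → Σ = 49.39
T = 49.39 / 15.911 = 3.104142… → 3.10

3.10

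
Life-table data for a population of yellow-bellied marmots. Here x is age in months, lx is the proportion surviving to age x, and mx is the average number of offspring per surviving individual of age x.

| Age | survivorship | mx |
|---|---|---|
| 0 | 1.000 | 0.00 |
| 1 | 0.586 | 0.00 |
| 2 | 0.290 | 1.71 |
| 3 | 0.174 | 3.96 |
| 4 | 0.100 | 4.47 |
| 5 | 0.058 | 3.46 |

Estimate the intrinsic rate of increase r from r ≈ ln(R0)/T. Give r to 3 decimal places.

R0 = Σ lx·mx = 0 + 0 + 0.4959 + 0.68904 + 0.447 + 0.20068 = 1.83262
Σ x·lx·mx = 5.85032; T = 5.85032/1.83262 = 3.19233…
r ≈ ln(R0)/T = ln(1.83262)/3.19233… = 0.18975… → 0.190

0.190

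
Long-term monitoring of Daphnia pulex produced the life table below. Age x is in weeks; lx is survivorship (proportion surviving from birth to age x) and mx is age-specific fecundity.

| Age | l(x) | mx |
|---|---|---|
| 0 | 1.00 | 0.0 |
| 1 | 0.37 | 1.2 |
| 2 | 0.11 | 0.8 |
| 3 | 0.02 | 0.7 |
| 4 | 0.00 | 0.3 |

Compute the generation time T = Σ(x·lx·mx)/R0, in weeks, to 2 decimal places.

lx·mx: 0, 0.444, 0.088, 0.014, 0 → R0 = 0.546
x·lx·mx: 0, 0.444, 0.176, 0.042, 0 → Σ = 0.662
T = 0.662 / 0.546 = 1.212454… → 1.21

1.21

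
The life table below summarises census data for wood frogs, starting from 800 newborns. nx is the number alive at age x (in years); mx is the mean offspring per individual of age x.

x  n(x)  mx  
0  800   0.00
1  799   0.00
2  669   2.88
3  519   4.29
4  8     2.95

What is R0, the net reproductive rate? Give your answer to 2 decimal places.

5.22

lx = nx/n0 = nx/800: 1, 0.99875, 0.83625, 0.64875, 0.01
lx·mx by age: 0, 0, 2.4084…, 2.783138…, 0.0295
R0 = Σ lx·mx = 5.221038… → 5.22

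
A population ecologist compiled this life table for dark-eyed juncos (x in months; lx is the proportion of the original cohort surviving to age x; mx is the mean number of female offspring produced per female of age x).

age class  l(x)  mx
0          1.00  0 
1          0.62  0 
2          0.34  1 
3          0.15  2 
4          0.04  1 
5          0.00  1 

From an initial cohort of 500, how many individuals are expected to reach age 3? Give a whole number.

Expected survivors = N0 · l_3 = 500 × 0.15 = 75 → 75

75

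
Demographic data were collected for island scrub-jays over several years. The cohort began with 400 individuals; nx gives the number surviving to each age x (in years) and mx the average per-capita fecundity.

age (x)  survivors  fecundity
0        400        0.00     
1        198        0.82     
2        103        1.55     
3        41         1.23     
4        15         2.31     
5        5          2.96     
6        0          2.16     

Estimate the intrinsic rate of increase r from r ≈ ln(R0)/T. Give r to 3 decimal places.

0.027

lx = nx/n0 = nx/400: 1, 0.495, 0.2575, 0.1025, 0.0375, 0.0125, 0
R0 = Σ lx·mx = 0 + 0.4059 + 0.39913… + 0.12608… + 0.08663… + 0.037… + 0 = 1.054725
Σ x·lx·mx = 2.113875; T = 2.113875/1.054725 = 2.0042…
r ≈ ln(R0)/T = ln(1.054725)/2.0042… = 0.02658… → 0.027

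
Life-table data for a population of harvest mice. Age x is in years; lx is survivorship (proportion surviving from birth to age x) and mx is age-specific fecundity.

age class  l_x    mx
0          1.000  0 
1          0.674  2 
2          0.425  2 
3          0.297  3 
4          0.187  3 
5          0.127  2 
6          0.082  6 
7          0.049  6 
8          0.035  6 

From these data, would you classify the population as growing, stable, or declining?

R0 = Σ lx·mx = 0 + 1.348 + 0.85 + 0.891 + 0.561 + 0.254 + 0.492 + 0.294 + 0.21 = 4.9
R0 > 1, so the population is growing.

growing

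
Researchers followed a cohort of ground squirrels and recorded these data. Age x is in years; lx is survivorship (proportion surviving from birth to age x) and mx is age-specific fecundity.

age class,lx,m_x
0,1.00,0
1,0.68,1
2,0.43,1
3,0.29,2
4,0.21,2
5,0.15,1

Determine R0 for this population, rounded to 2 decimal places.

lx·mx by age: 0, 0.68, 0.43, 0.58, 0.42, 0.15
R0 = Σ lx·mx = 2.26 → 2.26

2.26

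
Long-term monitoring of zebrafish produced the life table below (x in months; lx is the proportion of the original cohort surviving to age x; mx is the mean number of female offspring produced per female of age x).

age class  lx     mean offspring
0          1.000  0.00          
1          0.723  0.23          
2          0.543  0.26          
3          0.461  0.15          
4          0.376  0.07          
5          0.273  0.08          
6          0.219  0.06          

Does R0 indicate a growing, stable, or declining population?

R0 = Σ lx·mx = 0 + 0.16629 + 0.14118 + 0.06915 + 0.02632 + 0.02184 + 0.01314 = 0.43792
R0 < 1, so the population is declining.

declining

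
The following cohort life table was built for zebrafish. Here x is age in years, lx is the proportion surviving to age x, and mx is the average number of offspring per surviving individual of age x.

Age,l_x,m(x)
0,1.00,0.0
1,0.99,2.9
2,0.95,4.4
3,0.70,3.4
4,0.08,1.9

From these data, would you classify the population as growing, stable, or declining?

growing

R0 = Σ lx·mx = 0 + 2.871 + 4.18 + 2.38 + 0.152 = 9.583
R0 > 1, so the population is growing.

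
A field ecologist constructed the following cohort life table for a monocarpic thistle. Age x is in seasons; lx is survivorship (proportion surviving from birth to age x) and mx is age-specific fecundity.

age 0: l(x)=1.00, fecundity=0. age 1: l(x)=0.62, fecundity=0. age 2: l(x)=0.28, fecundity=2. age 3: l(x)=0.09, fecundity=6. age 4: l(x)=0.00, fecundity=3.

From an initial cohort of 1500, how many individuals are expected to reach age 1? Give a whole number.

930

Expected survivors = N0 · l_1 = 1500 × 0.62 = 930 → 930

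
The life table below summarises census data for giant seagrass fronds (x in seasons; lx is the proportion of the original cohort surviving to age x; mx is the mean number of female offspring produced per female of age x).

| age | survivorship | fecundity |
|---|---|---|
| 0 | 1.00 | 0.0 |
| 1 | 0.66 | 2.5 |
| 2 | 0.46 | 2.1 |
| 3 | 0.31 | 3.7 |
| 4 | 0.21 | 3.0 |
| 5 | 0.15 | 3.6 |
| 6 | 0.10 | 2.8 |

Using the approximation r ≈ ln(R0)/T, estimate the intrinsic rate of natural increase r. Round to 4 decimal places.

R0 = Σ lx·mx = 0 + 1.65 + 0.966 + 1.147 + 0.63 + 0.54 + 0.28 = 5.213
Σ x·lx·mx = 13.923; T = 13.923/5.213 = 2.67082…
r ≈ ln(R0)/T = ln(5.213)/2.67082… = 0.61822… → 0.6182

0.6182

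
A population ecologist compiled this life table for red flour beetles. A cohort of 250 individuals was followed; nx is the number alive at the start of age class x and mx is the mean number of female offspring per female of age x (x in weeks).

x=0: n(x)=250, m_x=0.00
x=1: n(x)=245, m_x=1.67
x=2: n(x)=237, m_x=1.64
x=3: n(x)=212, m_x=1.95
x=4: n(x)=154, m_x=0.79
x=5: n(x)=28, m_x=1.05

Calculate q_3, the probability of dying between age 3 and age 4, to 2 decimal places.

0.27

lx = nx/n0 = nx/250: 1, 0.98, 0.948, 0.848, 0.616, 0.112
q_3 = (l_3 − l_4) / l_3 = (0.848 − 0.616) / 0.848
     = 0.232 / 0.848 = 0.273585… → 0.27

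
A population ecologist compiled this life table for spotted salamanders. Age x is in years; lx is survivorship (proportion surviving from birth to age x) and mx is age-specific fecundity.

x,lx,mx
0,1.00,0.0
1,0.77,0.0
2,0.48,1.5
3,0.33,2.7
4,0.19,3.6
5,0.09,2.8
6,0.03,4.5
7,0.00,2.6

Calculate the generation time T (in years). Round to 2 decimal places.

3.33

lx·mx: 0, 0, 0.72, 0.891, 0.684, 0.252, 0.135, 0 → R0 = 2.682
x·lx·mx: 0, 0, 1.44, 2.673, 2.736, 1.26, 0.81, 0 → Σ = 8.919
T = 8.919 / 2.682 = 3.325503… → 3.33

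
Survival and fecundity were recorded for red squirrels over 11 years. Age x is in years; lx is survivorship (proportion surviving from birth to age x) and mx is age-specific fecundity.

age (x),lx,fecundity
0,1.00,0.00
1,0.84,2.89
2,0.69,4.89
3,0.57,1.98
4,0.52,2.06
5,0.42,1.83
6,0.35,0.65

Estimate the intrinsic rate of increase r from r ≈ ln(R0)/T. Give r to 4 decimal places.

R0 = Σ lx·mx = 0 + 2.4276 + 3.3741 + 1.1286 + 1.0712 + 0.7686 + 0.2275 = 8.9976
Σ x·lx·mx = 22.0544; T = 22.0544/8.9976 = 2.45114…
r ≈ ln(R0)/T = ln(8.9976)/2.45114… = 0.8963… → 0.8963

0.8963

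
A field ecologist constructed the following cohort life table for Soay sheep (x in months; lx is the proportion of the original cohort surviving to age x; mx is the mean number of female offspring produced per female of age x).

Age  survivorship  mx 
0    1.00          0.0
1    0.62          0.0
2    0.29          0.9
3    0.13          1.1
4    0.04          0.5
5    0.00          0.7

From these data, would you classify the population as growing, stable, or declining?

declining

R0 = Σ lx·mx = 0 + 0 + 0.261 + 0.143 + 0.02 + 0 = 0.424
R0 < 1, so the population is declining.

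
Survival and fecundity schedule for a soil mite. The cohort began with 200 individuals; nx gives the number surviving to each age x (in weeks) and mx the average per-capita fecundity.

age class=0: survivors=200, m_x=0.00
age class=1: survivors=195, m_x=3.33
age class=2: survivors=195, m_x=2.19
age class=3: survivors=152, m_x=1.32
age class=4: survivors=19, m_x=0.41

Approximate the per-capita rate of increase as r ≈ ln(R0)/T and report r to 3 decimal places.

1.119

lx = nx/n0 = nx/200: 1, 0.975, 0.975, 0.76, 0.095
R0 = Σ lx·mx = 0 + 3.24675 + 2.13525 + 1.0032 + 0.03895 = 6.42415
Σ x·lx·mx = 10.68265; T = 10.68265/6.42415 = 1.66289…
r ≈ ln(R0)/T = ln(6.42415)/1.66289… = 1.11857… → 1.119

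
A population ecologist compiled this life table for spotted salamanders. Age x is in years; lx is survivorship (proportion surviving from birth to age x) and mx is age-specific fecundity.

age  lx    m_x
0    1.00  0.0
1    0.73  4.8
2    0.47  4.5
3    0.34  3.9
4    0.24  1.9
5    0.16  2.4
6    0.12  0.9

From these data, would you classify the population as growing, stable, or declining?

R0 = Σ lx·mx = 0 + 3.504 + 2.115 + 1.326 + 0.456 + 0.384 + 0.108 = 7.893
R0 > 1, so the population is growing.

growing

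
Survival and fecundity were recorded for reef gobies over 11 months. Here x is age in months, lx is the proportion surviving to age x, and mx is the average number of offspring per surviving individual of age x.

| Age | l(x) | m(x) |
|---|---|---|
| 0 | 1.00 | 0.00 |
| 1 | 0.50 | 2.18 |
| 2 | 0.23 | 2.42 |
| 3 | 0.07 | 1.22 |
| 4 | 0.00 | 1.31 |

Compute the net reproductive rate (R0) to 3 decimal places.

lx·mx by age: 0, 1.09, 0.5566, 0.0854, 0
R0 = Σ lx·mx = 1.732 → 1.732

1.732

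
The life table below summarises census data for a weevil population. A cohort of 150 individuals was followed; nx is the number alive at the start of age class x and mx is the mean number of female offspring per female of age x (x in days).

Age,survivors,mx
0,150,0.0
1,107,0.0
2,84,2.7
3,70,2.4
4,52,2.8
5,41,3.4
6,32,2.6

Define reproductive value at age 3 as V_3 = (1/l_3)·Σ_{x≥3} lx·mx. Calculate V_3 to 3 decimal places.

lx = nx/n0 = nx/150: 1, 0.71333…, 0.56, 0.46667…, 0.34667…, 0.27333…, 0.21333…
lx·mx for x ≥ 3: 1.12…, 0.970667…, 0.929333…, 0.554667… → sum = 3.574667…
V_3 = 3.574667… / l_3 = 3.574667… / 0.466667… = 7.66… → 7.660

7.660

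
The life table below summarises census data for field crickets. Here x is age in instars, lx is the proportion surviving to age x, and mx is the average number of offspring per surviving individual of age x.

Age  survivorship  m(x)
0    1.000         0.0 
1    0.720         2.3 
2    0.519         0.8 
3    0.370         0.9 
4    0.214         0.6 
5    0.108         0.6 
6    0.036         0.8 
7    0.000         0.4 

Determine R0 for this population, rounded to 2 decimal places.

lx·mx by age: 0, 1.656, 0.4152, 0.333, 0.1284, 0.0648, 0.0288, 0
R0 = Σ lx·mx = 2.6262 → 2.63

2.63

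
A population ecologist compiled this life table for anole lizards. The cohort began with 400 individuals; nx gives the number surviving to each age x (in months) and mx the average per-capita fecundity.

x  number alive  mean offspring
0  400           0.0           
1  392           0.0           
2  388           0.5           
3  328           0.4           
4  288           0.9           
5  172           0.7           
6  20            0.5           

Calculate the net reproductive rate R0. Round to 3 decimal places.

1.787

lx = nx/n0 = nx/400: 1, 0.98, 0.97, 0.82, 0.72, 0.43, 0.05
lx·mx by age: 0, 0, 0.485, 0.328, 0.648, 0.301, 0.025
R0 = Σ lx·mx = 1.787 → 1.787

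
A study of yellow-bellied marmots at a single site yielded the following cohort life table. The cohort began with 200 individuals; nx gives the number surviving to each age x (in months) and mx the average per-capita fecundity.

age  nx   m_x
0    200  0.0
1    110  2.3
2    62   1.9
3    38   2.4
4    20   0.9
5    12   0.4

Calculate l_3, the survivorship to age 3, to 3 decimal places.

l_3 = n_3/n_0 = 38/200 = 0.19 → 0.190

0.190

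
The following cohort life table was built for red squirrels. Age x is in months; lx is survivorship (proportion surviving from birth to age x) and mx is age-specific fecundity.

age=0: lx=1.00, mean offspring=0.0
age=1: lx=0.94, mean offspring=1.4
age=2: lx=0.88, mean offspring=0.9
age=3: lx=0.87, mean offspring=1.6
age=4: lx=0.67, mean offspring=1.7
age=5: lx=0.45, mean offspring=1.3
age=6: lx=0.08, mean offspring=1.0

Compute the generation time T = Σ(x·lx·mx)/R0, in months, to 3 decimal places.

2.835

lx·mx: 0, 1.316, 0.792, 1.392, 1.139, 0.585, 0.08 → R0 = 5.304
x·lx·mx: 0, 1.316, 1.584, 4.176, 4.556, 2.925, 0.48 → Σ = 15.037
T = 15.037 / 5.304 = 2.83503… → 2.835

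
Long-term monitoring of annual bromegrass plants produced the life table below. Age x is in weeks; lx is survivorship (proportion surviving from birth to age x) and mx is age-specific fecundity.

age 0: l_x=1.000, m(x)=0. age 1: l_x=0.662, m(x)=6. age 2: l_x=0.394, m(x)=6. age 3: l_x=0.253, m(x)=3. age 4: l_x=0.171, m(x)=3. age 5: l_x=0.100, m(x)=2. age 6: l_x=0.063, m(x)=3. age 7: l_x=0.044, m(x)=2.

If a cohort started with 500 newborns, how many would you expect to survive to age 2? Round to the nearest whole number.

Expected survivors = N0 · l_2 = 500 × 0.394 = 197 → 197

197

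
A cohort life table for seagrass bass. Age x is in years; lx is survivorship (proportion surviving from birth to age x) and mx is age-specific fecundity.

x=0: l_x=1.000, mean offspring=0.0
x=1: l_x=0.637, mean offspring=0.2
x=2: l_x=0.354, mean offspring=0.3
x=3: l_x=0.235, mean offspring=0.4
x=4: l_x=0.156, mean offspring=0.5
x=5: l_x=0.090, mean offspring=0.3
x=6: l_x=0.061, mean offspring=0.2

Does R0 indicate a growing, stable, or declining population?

declining

R0 = Σ lx·mx = 0 + 0.1274 + 0.1062 + 0.094 + 0.078 + 0.027 + 0.0122 = 0.4448
R0 < 1, so the population is declining.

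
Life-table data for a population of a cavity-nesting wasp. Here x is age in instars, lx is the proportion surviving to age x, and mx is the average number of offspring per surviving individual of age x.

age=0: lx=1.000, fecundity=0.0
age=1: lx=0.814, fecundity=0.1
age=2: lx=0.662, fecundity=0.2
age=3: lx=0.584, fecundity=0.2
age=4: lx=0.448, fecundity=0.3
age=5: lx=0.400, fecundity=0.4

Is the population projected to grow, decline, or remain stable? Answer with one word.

R0 = Σ lx·mx = 0 + 0.0814 + 0.1324 + 0.1168 + 0.1344 + 0.16 = 0.625
R0 < 1, so the population is declining.

declining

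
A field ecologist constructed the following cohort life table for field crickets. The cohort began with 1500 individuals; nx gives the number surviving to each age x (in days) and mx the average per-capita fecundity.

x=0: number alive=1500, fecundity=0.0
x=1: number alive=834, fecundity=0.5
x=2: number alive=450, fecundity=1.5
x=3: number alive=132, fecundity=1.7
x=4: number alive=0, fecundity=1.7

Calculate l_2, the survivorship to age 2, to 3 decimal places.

l_2 = n_2/n_0 = 450/1500 = 0.3 → 0.300

0.300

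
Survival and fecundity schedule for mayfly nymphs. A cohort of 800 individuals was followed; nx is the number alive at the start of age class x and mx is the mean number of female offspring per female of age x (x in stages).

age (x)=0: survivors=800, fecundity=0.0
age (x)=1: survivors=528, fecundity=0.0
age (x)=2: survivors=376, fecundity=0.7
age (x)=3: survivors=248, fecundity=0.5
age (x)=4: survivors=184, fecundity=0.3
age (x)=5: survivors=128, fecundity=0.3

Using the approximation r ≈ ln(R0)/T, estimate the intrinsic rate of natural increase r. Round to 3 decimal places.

lx = nx/n0 = nx/800: 1, 0.66, 0.47, 0.31, 0.23, 0.16
R0 = Σ lx·mx = 0 + 0 + 0.329 + 0.155 + 0.069 + 0.048 = 0.601
Σ x·lx·mx = 1.639; T = 1.639/0.601 = 2.72712…
r ≈ ln(R0)/T = ln(0.601)/2.72712… = -0.1867… → -0.187

-0.187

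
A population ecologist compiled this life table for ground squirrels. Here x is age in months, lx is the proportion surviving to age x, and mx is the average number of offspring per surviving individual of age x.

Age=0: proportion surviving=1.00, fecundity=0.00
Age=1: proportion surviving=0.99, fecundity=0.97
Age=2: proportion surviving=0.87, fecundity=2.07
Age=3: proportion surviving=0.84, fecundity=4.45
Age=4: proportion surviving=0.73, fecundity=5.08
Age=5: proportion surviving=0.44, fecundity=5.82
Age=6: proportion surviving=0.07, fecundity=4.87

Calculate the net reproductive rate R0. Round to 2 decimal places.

lx·mx by age: 0, 0.9603, 1.8009, 3.738, 3.7084, 2.5608, 0.3409
R0 = Σ lx·mx = 13.1093 → 13.11

13.11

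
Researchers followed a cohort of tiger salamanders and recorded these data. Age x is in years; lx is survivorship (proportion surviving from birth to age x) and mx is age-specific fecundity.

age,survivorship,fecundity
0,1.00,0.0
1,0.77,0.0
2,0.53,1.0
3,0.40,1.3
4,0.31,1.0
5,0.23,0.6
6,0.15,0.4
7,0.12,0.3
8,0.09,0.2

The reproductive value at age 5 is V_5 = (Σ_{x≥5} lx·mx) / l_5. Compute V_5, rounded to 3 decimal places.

1.096

lx·mx for x ≥ 5: 0.138, 0.06, 0.036, 0.018 → sum = 0.252
V_5 = 0.252 / l_5 = 0.252 / 0.23 = 1.095652… → 1.096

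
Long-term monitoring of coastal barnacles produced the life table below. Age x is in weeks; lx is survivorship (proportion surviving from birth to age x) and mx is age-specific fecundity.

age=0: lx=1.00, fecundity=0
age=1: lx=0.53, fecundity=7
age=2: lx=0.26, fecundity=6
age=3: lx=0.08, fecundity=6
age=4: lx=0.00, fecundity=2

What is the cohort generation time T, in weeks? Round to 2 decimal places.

1.44

lx·mx: 0, 3.71, 1.56, 0.48, 0 → R0 = 5.75
x·lx·mx: 0, 3.71, 3.12, 1.44, 0 → Σ = 8.27
T = 8.27 / 5.75 = 1.438261… → 1.44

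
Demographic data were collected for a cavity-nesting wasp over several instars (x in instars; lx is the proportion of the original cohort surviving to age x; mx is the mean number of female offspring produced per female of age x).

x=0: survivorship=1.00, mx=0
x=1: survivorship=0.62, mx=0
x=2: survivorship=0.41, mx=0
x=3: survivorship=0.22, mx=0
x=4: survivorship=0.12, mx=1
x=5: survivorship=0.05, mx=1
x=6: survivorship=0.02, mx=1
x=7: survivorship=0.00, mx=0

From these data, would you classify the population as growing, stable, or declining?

declining

R0 = Σ lx·mx = 0 + 0 + 0 + 0 + 0.12 + 0.05 + 0.02 + 0 = 0.19
R0 < 1, so the population is declining.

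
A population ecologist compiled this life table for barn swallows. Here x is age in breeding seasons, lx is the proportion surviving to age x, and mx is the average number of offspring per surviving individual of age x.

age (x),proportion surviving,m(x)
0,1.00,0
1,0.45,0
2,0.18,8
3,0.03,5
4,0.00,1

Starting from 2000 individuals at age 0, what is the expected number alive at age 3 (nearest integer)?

60

Expected survivors = N0 · l_3 = 2000 × 0.03 = 60 → 60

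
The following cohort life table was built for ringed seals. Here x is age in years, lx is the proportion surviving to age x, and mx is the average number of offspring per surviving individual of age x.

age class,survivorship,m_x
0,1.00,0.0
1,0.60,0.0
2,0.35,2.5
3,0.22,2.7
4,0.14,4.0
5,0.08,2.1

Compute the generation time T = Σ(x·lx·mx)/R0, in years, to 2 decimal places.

3.01

lx·mx: 0, 0, 0.875, 0.594, 0.56, 0.168 → R0 = 2.197
x·lx·mx: 0, 0, 1.75, 1.782, 2.24, 0.84 → Σ = 6.612
T = 6.612 / 2.197 = 3.009558… → 3.01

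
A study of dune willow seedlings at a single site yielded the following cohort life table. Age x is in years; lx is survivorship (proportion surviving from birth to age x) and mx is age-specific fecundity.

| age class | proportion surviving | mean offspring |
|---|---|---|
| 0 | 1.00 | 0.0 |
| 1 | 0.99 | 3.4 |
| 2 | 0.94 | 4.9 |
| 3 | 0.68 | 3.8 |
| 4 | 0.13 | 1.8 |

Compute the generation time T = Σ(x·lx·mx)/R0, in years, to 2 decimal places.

1.97

lx·mx: 0, 3.366, 4.606, 2.584, 0.234 → R0 = 10.79
x·lx·mx: 0, 3.366, 9.212, 7.752, 0.936 → Σ = 21.266
T = 21.266 / 10.79 = 1.970899… → 1.97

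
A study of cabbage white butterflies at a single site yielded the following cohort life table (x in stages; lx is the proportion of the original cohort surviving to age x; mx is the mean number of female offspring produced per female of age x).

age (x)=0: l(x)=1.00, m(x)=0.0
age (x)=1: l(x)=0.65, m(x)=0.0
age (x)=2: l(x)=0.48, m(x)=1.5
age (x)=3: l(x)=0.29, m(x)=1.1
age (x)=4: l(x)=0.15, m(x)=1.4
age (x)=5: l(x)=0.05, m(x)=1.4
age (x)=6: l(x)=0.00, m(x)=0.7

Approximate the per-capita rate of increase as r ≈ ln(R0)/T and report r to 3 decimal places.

R0 = Σ lx·mx = 0 + 0 + 0.72 + 0.319 + 0.21 + 0.07 + 0 = 1.319
Σ x·lx·mx = 3.587; T = 3.587/1.319 = 2.71948…
r ≈ ln(R0)/T = ln(1.319)/2.71948… = 0.10181… → 0.102

0.102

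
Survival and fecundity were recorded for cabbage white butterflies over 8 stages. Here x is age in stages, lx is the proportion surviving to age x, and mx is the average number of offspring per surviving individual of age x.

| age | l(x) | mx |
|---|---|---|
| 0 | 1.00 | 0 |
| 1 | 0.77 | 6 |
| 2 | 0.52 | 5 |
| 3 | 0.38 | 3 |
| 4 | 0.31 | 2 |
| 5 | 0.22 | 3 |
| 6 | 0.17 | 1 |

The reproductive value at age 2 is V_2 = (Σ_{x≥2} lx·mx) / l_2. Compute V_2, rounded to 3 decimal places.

9.981

lx·mx for x ≥ 2: 2.6, 1.14, 0.62, 0.66, 0.17 → sum = 5.19
V_2 = 5.19 / l_2 = 5.19 / 0.52 = 9.980769… → 9.981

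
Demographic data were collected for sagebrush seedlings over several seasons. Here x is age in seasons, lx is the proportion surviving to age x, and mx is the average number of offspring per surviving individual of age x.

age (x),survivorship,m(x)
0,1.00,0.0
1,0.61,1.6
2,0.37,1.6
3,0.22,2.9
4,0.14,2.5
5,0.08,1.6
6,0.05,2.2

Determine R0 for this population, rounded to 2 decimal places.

lx·mx by age: 0, 0.976, 0.592, 0.638, 0.35, 0.128, 0.11
R0 = Σ lx·mx = 2.794 → 2.79

2.79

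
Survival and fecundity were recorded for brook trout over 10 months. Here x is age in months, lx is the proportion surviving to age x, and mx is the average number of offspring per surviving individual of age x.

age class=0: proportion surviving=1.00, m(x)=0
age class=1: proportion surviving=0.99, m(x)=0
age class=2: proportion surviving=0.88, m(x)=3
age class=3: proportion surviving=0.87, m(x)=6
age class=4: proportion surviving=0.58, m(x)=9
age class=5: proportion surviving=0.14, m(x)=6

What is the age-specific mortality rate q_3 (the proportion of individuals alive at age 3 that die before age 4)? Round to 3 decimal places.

0.333

q_3 = (l_3 − l_4) / l_3 = (0.87 − 0.58) / 0.87
     = 0.29 / 0.87 = 0.333333… → 0.333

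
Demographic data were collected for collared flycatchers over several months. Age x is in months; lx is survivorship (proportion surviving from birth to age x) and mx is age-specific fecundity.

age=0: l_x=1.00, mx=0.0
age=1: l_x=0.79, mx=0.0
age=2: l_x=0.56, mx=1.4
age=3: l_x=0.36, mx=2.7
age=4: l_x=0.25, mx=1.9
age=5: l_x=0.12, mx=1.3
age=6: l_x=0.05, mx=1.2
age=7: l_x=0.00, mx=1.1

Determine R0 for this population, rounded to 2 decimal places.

lx·mx by age: 0, 0, 0.784, 0.972, 0.475, 0.156, 0.06, 0
R0 = Σ lx·mx = 2.447 → 2.45

2.45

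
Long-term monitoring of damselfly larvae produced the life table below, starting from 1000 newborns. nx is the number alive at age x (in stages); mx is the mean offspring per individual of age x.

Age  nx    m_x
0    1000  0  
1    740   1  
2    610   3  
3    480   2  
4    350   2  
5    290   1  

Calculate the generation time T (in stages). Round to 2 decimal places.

lx = nx/n0 = nx/1000: 1, 0.74, 0.61, 0.48, 0.35, 0.29
lx·mx: 0, 0.74, 1.83, 0.96, 0.7, 0.29 → R0 = 4.52
x·lx·mx: 0, 0.74, 3.66, 2.88, 2.8, 1.45 → Σ = 11.53
T = 11.53 / 4.52 = 2.550885… → 2.55

2.55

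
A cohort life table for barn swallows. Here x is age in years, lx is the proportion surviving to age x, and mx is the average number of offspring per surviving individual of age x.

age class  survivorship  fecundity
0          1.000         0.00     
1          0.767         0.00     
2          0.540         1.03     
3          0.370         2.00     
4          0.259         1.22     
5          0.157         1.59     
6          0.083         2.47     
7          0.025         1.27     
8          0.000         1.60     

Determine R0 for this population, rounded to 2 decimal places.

lx·mx by age: 0, 0, 0.5562, 0.74, 0.31598, 0.24963, 0.20501, 0.03175, 0
R0 = Σ lx·mx = 2.09857 → 2.10

2.10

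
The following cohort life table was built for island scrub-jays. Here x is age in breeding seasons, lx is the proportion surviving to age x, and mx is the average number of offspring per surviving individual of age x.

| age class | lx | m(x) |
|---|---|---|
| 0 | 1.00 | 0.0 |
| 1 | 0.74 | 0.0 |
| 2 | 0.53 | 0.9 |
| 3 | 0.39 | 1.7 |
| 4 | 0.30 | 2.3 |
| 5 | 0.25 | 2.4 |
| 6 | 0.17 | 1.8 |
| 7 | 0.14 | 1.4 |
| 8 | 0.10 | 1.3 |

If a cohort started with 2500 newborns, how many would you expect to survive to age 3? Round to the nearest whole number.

Expected survivors = N0 · l_3 = 2500 × 0.39 = 975 → 975

975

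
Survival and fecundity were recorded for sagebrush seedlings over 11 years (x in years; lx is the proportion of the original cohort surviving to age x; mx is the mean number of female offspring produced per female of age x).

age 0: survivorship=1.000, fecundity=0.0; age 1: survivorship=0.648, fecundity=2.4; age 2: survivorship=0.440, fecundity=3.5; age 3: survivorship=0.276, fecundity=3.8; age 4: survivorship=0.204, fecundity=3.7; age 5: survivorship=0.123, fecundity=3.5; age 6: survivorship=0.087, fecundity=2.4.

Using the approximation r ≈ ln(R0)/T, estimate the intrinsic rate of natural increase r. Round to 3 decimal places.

R0 = Σ lx·mx = 0 + 1.5552 + 1.54 + 1.0488 + 0.7548 + 0.4305 + 0.2088 = 5.5381
Σ x·lx·mx = 14.2061; T = 14.2061/5.5381 = 2.56516…
r ≈ ln(R0)/T = ln(5.5381)/2.56516… = 0.66727… → 0.667

0.667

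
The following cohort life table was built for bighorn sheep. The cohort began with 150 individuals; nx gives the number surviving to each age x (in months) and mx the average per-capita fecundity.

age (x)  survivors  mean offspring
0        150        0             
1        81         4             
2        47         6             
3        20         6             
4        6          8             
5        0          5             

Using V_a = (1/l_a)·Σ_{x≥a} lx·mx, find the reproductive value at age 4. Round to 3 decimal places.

lx = nx/n0 = nx/150: 1, 0.54, 0.31333…, 0.13333…, 0.04, 0
lx·mx for x ≥ 4: 0.32, 0 → sum = 0.32
V_4 = 0.32 / l_4 = 0.32 / 0.04 = 8 → 8.000

8.000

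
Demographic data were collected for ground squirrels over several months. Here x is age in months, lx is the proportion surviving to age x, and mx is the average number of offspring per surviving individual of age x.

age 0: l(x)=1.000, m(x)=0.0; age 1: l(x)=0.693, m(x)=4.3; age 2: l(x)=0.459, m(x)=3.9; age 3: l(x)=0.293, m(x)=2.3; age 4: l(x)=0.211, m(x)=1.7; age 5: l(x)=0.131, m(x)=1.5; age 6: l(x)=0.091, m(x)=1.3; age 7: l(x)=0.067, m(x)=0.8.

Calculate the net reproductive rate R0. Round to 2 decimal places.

lx·mx by age: 0, 2.9799, 1.7901, 0.6739, 0.3587, 0.1965, 0.1183, 0.0536
R0 = Σ lx·mx = 6.171 → 6.17

6.17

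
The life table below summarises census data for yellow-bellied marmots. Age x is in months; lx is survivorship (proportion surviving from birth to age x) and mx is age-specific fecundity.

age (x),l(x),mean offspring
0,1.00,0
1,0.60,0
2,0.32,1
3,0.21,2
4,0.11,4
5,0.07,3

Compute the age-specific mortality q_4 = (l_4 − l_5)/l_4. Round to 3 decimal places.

q_4 = (l_4 − l_5) / l_4 = (0.11 − 0.07) / 0.11
     = 0.04 / 0.11 = 0.363636… → 0.364

0.364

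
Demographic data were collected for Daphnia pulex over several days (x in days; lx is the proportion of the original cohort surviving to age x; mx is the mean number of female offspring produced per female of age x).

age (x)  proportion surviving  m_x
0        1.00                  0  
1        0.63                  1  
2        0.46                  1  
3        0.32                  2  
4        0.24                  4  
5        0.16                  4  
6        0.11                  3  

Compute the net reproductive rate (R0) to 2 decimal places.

lx·mx by age: 0, 0.63, 0.46, 0.64, 0.96, 0.64, 0.33
R0 = Σ lx·mx = 3.66 → 3.66

3.66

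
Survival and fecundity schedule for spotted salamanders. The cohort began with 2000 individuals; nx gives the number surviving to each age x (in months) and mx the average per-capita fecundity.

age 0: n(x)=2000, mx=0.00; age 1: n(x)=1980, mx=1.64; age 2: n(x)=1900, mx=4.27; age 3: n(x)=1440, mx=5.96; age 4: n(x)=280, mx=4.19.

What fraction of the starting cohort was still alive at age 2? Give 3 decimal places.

l_2 = n_2/n_0 = 1900/2000 = 0.95 → 0.950

0.950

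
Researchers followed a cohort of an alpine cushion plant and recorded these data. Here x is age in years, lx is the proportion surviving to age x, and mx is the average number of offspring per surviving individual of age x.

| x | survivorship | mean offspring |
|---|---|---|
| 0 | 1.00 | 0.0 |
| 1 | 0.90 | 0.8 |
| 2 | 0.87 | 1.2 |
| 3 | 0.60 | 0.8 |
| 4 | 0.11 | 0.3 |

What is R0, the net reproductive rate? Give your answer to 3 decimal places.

2.277

lx·mx by age: 0, 0.72, 1.044, 0.48, 0.033
R0 = Σ lx·mx = 2.277 → 2.277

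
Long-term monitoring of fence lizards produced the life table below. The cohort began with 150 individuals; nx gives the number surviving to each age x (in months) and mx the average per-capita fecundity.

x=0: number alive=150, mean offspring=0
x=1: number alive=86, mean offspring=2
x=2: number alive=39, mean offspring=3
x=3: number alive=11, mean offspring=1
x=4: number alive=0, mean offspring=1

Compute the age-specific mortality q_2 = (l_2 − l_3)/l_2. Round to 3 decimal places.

lx = nx/n0 = nx/150: 1, 0.57333…, 0.26, 0.07333…, 0
q_2 = (l_2 − l_3) / l_2 = (0.26 − 0.073333…) / 0.26
     = 0.186667… / 0.26 = 0.717949… → 0.718

0.718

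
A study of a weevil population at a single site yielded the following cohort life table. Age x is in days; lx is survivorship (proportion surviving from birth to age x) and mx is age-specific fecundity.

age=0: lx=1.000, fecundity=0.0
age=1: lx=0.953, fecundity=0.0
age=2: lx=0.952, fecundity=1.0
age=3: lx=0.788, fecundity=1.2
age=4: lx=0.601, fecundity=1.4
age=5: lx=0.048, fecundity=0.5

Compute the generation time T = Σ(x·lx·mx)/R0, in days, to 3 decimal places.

2.977

lx·mx: 0, 0, 0.952, 0.9456, 0.8414, 0.024 → R0 = 2.763
x·lx·mx: 0, 0, 1.904, 2.8368, 3.3656, 0.12 → Σ = 8.2264
T = 8.2264 / 2.763 = 2.977343… → 2.977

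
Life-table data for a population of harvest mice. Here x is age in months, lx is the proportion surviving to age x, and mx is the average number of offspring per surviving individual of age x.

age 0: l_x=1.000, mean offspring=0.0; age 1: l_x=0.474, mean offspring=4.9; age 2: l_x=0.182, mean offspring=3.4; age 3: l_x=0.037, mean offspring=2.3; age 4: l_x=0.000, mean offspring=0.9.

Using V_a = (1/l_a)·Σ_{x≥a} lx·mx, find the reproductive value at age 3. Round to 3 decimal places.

2.300

lx·mx for x ≥ 3: 0.0851, 0 → sum = 0.0851
V_3 = 0.0851 / l_3 = 0.0851 / 0.037 = 2.3 → 2.300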